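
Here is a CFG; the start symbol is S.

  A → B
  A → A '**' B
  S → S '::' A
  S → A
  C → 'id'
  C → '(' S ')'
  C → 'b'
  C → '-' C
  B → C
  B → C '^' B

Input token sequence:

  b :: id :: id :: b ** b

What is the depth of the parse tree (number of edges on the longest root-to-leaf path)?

[S [S [S [S [A [B [C b]]]] :: [A [B [C id]]]] :: [A [B [C id]]]] :: [A [A [B [C b]]] ** [B [C b]]]]

7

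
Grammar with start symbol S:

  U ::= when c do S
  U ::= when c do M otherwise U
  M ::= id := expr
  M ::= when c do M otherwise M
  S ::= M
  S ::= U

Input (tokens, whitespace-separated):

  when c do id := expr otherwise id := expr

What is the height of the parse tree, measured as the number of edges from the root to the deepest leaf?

[S [M when c do [M id := expr] otherwise [M id := expr]]]

3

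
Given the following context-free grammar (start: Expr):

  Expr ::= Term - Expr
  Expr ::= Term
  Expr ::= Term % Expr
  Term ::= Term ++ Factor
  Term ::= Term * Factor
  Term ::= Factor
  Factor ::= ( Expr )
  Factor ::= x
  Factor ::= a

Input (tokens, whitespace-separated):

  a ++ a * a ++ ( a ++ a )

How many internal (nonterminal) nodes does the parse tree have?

14

[Expr [Term [Term [Term [Term [Factor a]] ++ [Factor a]] * [Factor a]] ++ [Factor ( [Expr [Term [Term [Factor a]] ++ [Factor a]]] )]]]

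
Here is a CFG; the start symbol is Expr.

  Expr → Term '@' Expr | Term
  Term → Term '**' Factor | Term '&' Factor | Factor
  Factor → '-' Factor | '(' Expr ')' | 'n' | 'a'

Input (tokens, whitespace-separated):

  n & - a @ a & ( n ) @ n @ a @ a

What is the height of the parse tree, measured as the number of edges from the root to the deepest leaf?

7

[Expr [Term [Term [Factor n]] & [Factor - [Factor a]]] @ [Expr [Term [Term [Factor a]] & [Factor ( [Expr [Term [Factor n]]] )]] @ [Expr [Term [Factor n]] @ [Expr [Term [Factor a]] @ [Expr [Term [Factor a]]]]]]]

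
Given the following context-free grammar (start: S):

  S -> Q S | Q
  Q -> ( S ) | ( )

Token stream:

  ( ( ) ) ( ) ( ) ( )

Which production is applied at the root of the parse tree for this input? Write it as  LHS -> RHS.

[S [Q ( [S [Q ( )]] )] [S [Q ( )] [S [Q ( )] [S [Q ( )]]]]]

S -> Q S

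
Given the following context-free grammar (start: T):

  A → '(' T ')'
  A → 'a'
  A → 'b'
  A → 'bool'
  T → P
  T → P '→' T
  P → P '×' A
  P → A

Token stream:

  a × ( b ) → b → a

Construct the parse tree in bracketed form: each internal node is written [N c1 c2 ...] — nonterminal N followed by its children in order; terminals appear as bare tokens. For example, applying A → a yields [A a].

[T [P [P [A a]] × [A ( [T [P [A b]]] )]] → [T [P [A b]] → [T [P [A a]]]]]

T
P → T
P × A → T
A × A → T
a × A → T
a × ( T ) → T
a × ( P ) → T
a × ( A ) → T
a × ( b ) → T
a × ( b ) → P → T
a × ( b ) → A → T
a × ( b ) → b → T
a × ( b ) → b → P
a × ( b ) → b → A
a × ( b ) → b → a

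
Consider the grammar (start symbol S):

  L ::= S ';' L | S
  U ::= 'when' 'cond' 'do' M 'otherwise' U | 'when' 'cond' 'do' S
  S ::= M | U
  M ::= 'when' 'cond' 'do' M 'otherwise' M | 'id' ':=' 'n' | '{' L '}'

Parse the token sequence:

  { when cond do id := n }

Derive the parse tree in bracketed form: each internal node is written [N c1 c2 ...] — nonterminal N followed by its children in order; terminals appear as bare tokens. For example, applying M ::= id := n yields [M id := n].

S
M
{ L }
{ S }
{ U }
{ when cond do S }
{ when cond do M }
{ when cond do id := n }

[S [M { [L [S [U when cond do [S [M id := n]]]]] }]]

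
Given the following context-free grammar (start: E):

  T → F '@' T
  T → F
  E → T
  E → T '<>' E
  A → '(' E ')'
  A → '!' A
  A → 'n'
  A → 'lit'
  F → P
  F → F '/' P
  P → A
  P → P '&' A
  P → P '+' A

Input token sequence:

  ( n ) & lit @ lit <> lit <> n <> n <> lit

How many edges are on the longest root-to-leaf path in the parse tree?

11

[E [T [F [P [P [A ( [E [T [F [P [A n]]]]] )]] & [A lit]]] @ [T [F [P [A lit]]]]] <> [E [T [F [P [A lit]]]] <> [E [T [F [P [A n]]]] <> [E [T [F [P [A n]]]] <> [E [T [F [P [A lit]]]]]]]]]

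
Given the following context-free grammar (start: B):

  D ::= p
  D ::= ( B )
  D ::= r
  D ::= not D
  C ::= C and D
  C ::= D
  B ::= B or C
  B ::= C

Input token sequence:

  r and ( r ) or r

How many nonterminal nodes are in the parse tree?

11

[B [B [C [C [D r]] and [D ( [B [C [D r]]] )]]] or [C [D r]]]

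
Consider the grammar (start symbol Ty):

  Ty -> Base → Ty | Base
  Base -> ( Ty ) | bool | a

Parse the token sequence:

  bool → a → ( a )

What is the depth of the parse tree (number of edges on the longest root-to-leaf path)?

6

[Ty [Base bool] → [Ty [Base a] → [Ty [Base ( [Ty [Base a]] )]]]]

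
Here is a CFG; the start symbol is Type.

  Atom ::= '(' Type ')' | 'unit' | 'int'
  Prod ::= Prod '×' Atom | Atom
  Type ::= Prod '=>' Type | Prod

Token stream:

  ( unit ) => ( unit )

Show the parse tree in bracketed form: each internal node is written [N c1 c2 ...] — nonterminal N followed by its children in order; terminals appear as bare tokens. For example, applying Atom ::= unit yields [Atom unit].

[Type [Prod [Atom ( [Type [Prod [Atom unit]]] )]] => [Type [Prod [Atom ( [Type [Prod [Atom unit]]] )]]]]

Type
Prod => Type
Atom => Type
( Type ) => Type
( Prod ) => Type
( Atom ) => Type
( unit ) => Type
( unit ) => Prod
( unit ) => Atom
( unit ) => ( Type )
( unit ) => ( Prod )
( unit ) => ( Atom )
( unit ) => ( unit )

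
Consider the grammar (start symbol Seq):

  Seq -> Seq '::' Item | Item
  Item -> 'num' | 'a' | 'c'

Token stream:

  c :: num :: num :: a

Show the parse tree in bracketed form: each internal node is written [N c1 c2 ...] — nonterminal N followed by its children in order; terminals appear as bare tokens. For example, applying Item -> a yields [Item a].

Seq
Seq :: Item
Seq :: Item :: Item
Seq :: Item :: Item :: Item
Item :: Item :: Item :: Item
c :: Item :: Item :: Item
c :: num :: Item :: Item
c :: num :: num :: Item
c :: num :: num :: a

[Seq [Seq [Seq [Seq [Item c]] :: [Item num]] :: [Item num]] :: [Item a]]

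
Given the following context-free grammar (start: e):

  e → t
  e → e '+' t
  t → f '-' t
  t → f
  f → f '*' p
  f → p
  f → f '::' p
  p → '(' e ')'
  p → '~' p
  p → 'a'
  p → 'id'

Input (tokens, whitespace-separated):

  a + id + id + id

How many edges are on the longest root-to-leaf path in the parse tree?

7

[e [e [e [e [t [f [p a]]]] + [t [f [p id]]]] + [t [f [p id]]]] + [t [f [p id]]]]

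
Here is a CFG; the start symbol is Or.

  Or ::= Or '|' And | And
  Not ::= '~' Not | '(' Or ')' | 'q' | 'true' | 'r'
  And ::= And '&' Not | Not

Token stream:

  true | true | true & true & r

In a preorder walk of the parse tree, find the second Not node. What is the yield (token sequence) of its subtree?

[Or [Or [Or [And [Not true]]] | [And [Not true]]] | [And [And [And [Not true]] & [Not true]] & [Not r]]]

true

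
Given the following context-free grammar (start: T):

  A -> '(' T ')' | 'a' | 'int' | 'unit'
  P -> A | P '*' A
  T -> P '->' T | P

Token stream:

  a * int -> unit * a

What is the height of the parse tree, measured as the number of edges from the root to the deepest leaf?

5

[T [P [P [A a]] * [A int]] -> [T [P [P [A unit]] * [A a]]]]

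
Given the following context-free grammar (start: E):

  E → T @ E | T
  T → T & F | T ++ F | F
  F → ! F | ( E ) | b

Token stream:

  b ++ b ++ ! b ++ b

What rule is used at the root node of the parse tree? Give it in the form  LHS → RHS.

E → T

[E [T [T [T [T [F b]] ++ [F b]] ++ [F ! [F b]]] ++ [F b]]]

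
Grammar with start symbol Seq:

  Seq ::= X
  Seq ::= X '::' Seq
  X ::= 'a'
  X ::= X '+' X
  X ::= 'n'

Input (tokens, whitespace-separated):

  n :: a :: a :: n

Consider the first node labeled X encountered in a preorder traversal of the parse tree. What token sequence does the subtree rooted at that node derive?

n

[Seq [X n] :: [Seq [X a] :: [Seq [X a] :: [Seq [X n]]]]]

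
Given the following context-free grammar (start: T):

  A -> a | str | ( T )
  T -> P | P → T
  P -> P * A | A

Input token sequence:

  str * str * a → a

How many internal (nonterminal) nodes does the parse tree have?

10

[T [P [P [P [A str]] * [A str]] * [A a]] → [T [P [A a]]]]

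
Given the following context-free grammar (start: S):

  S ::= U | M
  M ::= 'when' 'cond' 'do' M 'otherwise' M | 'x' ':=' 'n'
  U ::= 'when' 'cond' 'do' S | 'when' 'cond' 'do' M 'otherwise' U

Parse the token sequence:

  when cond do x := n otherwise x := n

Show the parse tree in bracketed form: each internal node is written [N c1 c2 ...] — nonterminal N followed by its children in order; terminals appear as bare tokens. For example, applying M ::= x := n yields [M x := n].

S
M
when cond do M otherwise M
when cond do x := n otherwise M
when cond do x := n otherwise x := n

[S [M when cond do [M x := n] otherwise [M x := n]]]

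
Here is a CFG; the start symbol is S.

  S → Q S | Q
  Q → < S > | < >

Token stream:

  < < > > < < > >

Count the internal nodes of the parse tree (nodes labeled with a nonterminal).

[S [Q < [S [Q < >]] >] [S [Q < [S [Q < >]] >]]]

8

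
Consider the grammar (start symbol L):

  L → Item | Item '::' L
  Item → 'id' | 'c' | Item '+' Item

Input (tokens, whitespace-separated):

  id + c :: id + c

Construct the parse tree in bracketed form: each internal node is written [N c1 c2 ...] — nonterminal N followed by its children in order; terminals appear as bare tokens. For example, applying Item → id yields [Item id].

L
Item :: L
Item + Item :: L
id + Item :: L
id + c :: L
id + c :: Item
id + c :: Item + Item
id + c :: id + Item
id + c :: id + c

[L [Item [Item id] + [Item c]] :: [L [Item [Item id] + [Item c]]]]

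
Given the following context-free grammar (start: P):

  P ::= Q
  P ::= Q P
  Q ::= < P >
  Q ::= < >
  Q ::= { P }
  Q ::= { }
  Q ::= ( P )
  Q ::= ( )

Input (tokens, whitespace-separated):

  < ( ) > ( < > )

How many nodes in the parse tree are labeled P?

4

[P [Q < [P [Q ( )]] >] [P [Q ( [P [Q < >]] )]]]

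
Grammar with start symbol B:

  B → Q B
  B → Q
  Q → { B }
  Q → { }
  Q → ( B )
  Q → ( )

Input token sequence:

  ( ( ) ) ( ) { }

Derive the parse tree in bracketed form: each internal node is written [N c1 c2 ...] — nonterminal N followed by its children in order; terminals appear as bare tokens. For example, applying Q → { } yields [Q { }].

[B [Q ( [B [Q ( )]] )] [B [Q ( )] [B [Q { }]]]]

B
Q B
( B ) B
( Q ) B
( ( ) ) B
( ( ) ) Q B
( ( ) ) ( ) B
( ( ) ) ( ) Q
( ( ) ) ( ) { }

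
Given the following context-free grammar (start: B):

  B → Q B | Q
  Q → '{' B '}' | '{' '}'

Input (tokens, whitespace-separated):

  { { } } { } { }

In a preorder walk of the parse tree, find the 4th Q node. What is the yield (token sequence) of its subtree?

[B [Q { [B [Q { }]] }] [B [Q { }] [B [Q { }]]]]

{ }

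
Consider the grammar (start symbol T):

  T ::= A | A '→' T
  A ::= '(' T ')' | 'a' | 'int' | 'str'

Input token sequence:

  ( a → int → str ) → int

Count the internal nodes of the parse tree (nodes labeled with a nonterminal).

[T [A ( [T [A a] → [T [A int] → [T [A str]]]] )] → [T [A int]]]

10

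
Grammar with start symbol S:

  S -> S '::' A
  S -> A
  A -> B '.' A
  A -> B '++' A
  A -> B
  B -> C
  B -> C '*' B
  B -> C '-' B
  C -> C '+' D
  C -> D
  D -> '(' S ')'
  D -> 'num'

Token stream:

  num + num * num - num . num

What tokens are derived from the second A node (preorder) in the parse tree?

[S [A [B [C [C [D num]] + [D num]] * [B [C [D num]] - [B [C [D num]]]]] . [A [B [C [D num]]]]]]

num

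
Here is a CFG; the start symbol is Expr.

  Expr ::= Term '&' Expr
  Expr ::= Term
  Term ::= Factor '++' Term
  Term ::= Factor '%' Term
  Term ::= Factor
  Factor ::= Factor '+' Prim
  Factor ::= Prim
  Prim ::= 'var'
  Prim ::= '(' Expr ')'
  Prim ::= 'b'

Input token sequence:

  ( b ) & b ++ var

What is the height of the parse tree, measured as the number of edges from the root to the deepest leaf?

[Expr [Term [Factor [Prim ( [Expr [Term [Factor [Prim b]]]] )]]] & [Expr [Term [Factor [Prim b]] ++ [Term [Factor [Prim var]]]]]]

8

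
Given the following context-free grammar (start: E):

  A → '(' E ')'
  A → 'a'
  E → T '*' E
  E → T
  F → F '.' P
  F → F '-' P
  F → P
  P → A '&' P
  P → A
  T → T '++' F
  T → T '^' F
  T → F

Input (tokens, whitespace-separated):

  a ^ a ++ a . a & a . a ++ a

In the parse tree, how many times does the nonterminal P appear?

7

[E [T [T [T [T [F [P [A a]]]] ^ [F [P [A a]]]] ++ [F [F [F [P [A a]]] . [P [A a] & [P [A a]]]] . [P [A a]]]] ++ [F [P [A a]]]]]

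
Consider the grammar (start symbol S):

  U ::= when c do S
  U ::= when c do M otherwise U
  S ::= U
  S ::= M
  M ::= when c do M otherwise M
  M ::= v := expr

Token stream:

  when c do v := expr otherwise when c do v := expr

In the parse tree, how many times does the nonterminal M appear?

[S [U when c do [M v := expr] otherwise [U when c do [S [M v := expr]]]]]

2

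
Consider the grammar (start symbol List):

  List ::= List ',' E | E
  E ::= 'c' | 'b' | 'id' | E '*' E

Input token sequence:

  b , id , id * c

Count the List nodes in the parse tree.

[List [List [List [E b]] , [E id]] , [E [E id] * [E c]]]

3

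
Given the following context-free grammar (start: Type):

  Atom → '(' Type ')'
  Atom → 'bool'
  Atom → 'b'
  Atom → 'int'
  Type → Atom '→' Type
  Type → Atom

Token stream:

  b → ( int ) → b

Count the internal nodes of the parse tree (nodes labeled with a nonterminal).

[Type [Atom b] → [Type [Atom ( [Type [Atom int]] )] → [Type [Atom b]]]]

8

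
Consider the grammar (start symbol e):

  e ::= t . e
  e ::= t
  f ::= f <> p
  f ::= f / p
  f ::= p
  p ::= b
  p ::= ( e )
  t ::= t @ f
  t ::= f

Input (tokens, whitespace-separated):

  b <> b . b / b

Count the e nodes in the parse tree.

2

[e [t [f [f [p b]] <> [p b]]] . [e [t [f [f [p b]] / [p b]]]]]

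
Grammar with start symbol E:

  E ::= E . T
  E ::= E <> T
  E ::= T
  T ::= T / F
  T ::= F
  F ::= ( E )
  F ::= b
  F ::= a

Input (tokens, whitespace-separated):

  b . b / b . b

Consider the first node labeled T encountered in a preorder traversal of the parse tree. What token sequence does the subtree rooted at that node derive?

[E [E [E [T [F b]]] . [T [T [F b]] / [F b]]] . [T [F b]]]

b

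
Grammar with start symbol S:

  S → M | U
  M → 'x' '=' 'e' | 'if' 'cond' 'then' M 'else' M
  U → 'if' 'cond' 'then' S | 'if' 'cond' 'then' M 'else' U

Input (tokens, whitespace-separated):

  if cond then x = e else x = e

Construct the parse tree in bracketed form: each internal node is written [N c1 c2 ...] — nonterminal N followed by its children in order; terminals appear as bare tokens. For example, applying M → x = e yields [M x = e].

S
M
if cond then M else M
if cond then x = e else M
if cond then x = e else x = e

[S [M if cond then [M x = e] else [M x = e]]]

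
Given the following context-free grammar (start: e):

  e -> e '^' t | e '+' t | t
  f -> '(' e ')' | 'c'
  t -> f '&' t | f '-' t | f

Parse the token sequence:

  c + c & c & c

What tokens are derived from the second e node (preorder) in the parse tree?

c

[e [e [t [f c]]] + [t [f c] & [t [f c] & [t [f c]]]]]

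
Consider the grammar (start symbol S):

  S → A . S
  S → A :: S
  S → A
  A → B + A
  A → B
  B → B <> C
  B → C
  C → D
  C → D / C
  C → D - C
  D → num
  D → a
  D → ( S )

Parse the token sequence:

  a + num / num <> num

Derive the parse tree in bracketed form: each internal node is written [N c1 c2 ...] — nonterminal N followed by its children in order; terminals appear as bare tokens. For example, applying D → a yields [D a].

[S [A [B [C [D a]]] + [A [B [B [C [D num] / [C [D num]]]] <> [C [D num]]]]]]

S
A
B + A
C + A
D + A
a + A
a + B
a + B <> C
a + C <> C
a + D / C <> C
a + num / C <> C
a + num / D <> C
a + num / num <> C
a + num / num <> D
a + num / num <> num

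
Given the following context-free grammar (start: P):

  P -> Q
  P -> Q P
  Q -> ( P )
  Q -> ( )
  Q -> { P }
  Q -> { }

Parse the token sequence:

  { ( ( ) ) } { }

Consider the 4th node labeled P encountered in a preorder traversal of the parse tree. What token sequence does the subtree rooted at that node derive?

[P [Q { [P [Q ( [P [Q ( )]] )]] }] [P [Q { }]]]

{ }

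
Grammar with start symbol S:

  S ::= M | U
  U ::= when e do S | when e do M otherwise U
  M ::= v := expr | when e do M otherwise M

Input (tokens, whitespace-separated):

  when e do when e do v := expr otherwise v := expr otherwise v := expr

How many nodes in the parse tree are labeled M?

5

[S [M when e do [M when e do [M v := expr] otherwise [M v := expr]] otherwise [M v := expr]]]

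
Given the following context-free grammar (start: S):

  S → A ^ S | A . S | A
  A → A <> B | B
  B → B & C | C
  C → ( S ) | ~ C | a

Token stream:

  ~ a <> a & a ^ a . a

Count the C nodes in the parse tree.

6

[S [A [A [B [C ~ [C a]]]] <> [B [B [C a]] & [C a]]] ^ [S [A [B [C a]]] . [S [A [B [C a]]]]]]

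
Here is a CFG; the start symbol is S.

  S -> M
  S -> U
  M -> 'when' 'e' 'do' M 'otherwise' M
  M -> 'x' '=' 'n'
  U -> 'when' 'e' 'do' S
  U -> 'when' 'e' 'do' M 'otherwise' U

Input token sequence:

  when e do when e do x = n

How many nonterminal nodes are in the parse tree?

6

[S [U when e do [S [U when e do [S [M x = n]]]]]]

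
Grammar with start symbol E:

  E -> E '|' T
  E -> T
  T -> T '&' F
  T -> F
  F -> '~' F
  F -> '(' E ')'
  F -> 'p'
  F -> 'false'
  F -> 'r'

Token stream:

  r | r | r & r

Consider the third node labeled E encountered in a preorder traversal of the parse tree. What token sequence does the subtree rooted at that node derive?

r

[E [E [E [T [F r]]] | [T [F r]]] | [T [T [F r]] & [F r]]]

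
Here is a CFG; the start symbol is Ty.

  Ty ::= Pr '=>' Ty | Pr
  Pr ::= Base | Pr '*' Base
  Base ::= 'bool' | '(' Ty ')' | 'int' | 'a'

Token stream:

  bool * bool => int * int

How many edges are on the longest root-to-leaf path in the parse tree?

5

[Ty [Pr [Pr [Base bool]] * [Base bool]] => [Ty [Pr [Pr [Base int]] * [Base int]]]]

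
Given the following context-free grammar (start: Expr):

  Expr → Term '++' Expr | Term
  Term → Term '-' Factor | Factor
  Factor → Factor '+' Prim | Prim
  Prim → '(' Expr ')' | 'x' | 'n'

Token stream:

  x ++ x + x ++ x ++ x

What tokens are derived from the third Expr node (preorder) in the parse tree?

[Expr [Term [Factor [Prim x]]] ++ [Expr [Term [Factor [Factor [Prim x]] + [Prim x]]] ++ [Expr [Term [Factor [Prim x]]] ++ [Expr [Term [Factor [Prim x]]]]]]]

x ++ x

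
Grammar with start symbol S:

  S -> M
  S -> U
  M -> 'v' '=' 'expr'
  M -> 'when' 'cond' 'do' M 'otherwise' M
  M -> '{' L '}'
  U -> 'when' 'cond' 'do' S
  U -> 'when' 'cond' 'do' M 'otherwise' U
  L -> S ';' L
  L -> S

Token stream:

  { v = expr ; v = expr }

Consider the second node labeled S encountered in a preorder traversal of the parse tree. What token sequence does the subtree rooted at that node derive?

[S [M { [L [S [M v = expr]] ; [L [S [M v = expr]]]] }]]

v = expr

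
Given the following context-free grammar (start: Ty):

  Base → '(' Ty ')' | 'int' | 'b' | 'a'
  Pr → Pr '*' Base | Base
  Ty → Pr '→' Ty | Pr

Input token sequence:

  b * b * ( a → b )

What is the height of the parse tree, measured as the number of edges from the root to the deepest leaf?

[Ty [Pr [Pr [Pr [Base b]] * [Base b]] * [Base ( [Ty [Pr [Base a]] → [Ty [Pr [Base b]]]] )]]]

7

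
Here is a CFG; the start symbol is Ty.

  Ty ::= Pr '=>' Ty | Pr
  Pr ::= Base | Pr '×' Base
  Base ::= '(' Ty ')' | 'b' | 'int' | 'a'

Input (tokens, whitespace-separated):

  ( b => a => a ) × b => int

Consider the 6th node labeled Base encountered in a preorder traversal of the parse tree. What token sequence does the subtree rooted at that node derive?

int

[Ty [Pr [Pr [Base ( [Ty [Pr [Base b]] => [Ty [Pr [Base a]] => [Ty [Pr [Base a]]]]] )]] × [Base b]] => [Ty [Pr [Base int]]]]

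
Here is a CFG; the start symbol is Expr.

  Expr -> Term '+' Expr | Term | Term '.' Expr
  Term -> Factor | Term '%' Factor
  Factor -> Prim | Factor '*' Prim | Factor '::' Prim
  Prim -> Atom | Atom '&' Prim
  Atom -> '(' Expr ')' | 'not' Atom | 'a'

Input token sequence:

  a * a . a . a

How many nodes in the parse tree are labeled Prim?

[Expr [Term [Factor [Factor [Prim [Atom a]]] * [Prim [Atom a]]]] . [Expr [Term [Factor [Prim [Atom a]]]] . [Expr [Term [Factor [Prim [Atom a]]]]]]]

4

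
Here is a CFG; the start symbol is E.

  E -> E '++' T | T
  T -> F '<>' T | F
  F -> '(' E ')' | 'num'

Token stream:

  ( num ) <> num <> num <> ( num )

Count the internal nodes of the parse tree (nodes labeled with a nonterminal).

15

[E [T [F ( [E [T [F num]]] )] <> [T [F num] <> [T [F num] <> [T [F ( [E [T [F num]]] )]]]]]]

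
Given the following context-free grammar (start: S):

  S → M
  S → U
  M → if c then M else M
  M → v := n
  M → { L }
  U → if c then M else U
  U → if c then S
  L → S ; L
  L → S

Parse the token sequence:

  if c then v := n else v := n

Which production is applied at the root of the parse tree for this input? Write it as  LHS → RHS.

S → M

[S [M if c then [M v := n] else [M v := n]]]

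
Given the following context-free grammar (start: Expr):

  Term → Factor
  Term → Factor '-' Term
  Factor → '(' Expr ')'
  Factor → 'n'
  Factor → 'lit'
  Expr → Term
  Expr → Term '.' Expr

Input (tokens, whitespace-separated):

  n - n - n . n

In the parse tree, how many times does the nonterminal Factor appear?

4

[Expr [Term [Factor n] - [Term [Factor n] - [Term [Factor n]]]] . [Expr [Term [Factor n]]]]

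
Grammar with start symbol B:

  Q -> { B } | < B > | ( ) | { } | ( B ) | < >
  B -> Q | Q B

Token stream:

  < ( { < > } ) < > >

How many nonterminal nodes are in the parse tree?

10

[B [Q < [B [Q ( [B [Q { [B [Q < >]] }]] )] [B [Q < >]]] >]]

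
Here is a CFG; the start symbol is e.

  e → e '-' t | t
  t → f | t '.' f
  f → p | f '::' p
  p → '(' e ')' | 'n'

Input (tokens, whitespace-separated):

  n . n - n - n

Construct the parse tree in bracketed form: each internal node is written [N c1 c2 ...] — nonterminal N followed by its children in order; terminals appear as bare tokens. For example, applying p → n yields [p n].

[e [e [e [t [t [f [p n]]] . [f [p n]]]] - [t [f [p n]]]] - [t [f [p n]]]]

e
e - t
e - t - t
t - t - t
t . f - t - t
f . f - t - t
p . f - t - t
n . f - t - t
n . p - t - t
n . n - t - t
n . n - f - t
n . n - p - t
n . n - n - t
n . n - n - f
n . n - n - p
n . n - n - n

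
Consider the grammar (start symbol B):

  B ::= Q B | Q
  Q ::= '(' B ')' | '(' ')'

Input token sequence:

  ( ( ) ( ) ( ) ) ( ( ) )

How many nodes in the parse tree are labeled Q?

6

[B [Q ( [B [Q ( )] [B [Q ( )] [B [Q ( )]]]] )] [B [Q ( [B [Q ( )]] )]]]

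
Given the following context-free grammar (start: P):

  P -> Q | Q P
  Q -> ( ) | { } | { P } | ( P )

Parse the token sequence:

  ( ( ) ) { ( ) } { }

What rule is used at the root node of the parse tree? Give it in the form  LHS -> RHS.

[P [Q ( [P [Q ( )]] )] [P [Q { [P [Q ( )]] }] [P [Q { }]]]]

P -> Q P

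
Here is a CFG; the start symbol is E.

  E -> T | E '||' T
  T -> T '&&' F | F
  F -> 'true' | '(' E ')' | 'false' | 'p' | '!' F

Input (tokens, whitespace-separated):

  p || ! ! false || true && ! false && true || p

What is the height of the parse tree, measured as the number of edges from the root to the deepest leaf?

7

[E [E [E [E [T [F p]]] || [T [F ! [F ! [F false]]]]] || [T [T [T [F true]] && [F ! [F false]]] && [F true]]] || [T [F p]]]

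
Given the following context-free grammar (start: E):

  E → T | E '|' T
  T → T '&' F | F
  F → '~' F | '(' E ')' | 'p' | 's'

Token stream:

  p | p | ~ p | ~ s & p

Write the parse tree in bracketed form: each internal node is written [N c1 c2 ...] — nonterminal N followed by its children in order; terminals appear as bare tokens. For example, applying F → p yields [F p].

E
E | T
E | T | T
E | T | T | T
T | T | T | T
F | T | T | T
p | T | T | T
p | F | T | T
p | p | T | T
p | p | F | T
p | p | ~ F | T
p | p | ~ p | T
p | p | ~ p | T & F
p | p | ~ p | F & F
p | p | ~ p | ~ F & F
p | p | ~ p | ~ s & F
p | p | ~ p | ~ s & p

[E [E [E [E [T [F p]]] | [T [F p]]] | [T [F ~ [F p]]]] | [T [T [F ~ [F s]]] & [F p]]]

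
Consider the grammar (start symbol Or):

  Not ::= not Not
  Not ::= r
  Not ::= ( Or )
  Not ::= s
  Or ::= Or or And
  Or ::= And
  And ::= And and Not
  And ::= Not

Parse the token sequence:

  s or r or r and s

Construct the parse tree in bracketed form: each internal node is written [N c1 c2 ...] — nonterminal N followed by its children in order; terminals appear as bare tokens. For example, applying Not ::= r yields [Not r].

[Or [Or [Or [And [Not s]]] or [And [Not r]]] or [And [And [Not r]] and [Not s]]]

Or
Or or And
Or or And or And
And or And or And
Not or And or And
s or And or And
s or Not or And
s or r or And
s or r or And and Not
s or r or Not and Not
s or r or r and Not
s or r or r and s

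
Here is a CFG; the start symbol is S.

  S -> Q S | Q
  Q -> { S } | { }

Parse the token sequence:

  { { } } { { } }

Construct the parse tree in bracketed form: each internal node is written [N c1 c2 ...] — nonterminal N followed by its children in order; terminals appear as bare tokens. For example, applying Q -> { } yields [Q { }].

[S [Q { [S [Q { }]] }] [S [Q { [S [Q { }]] }]]]

S
Q S
{ S } S
{ Q } S
{ { } } S
{ { } } Q
{ { } } { S }
{ { } } { Q }
{ { } } { { } }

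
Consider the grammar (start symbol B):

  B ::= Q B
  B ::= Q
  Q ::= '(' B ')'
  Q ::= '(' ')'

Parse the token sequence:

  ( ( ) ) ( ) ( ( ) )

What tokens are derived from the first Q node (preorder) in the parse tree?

( ( ) )

[B [Q ( [B [Q ( )]] )] [B [Q ( )] [B [Q ( [B [Q ( )]] )]]]]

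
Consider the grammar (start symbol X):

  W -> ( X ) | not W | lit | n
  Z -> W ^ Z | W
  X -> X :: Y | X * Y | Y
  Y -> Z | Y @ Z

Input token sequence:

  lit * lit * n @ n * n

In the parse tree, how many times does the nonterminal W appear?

[X [X [X [X [Y [Z [W lit]]]] * [Y [Z [W lit]]]] * [Y [Y [Z [W n]]] @ [Z [W n]]]] * [Y [Z [W n]]]]

5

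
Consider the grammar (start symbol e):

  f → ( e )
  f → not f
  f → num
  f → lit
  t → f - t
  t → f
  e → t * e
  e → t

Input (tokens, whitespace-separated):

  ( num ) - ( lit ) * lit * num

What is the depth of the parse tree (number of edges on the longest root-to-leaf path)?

7

[e [t [f ( [e [t [f num]]] )] - [t [f ( [e [t [f lit]]] )]]] * [e [t [f lit]] * [e [t [f num]]]]]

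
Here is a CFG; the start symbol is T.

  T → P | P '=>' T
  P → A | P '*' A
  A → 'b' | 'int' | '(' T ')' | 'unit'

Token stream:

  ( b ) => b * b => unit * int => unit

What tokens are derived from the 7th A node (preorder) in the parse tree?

[T [P [A ( [T [P [A b]]] )]] => [T [P [P [A b]] * [A b]] => [T [P [P [A unit]] * [A int]] => [T [P [A unit]]]]]]

unit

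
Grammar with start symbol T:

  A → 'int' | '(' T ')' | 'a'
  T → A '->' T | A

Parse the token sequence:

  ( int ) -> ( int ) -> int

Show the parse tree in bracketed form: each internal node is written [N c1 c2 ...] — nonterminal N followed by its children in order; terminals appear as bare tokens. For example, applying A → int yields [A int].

T
A -> T
( T ) -> T
( A ) -> T
( int ) -> T
( int ) -> A -> T
( int ) -> ( T ) -> T
( int ) -> ( A ) -> T
( int ) -> ( int ) -> T
( int ) -> ( int ) -> A
( int ) -> ( int ) -> int

[T [A ( [T [A int]] )] -> [T [A ( [T [A int]] )] -> [T [A int]]]]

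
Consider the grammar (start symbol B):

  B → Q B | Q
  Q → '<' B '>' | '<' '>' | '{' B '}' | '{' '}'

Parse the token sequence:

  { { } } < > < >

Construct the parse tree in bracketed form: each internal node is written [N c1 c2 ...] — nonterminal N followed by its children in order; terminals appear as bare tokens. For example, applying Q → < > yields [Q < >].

B
Q B
{ B } B
{ Q } B
{ { } } B
{ { } } Q B
{ { } } < > B
{ { } } < > Q
{ { } } < > < >

[B [Q { [B [Q { }]] }] [B [Q < >] [B [Q < >]]]]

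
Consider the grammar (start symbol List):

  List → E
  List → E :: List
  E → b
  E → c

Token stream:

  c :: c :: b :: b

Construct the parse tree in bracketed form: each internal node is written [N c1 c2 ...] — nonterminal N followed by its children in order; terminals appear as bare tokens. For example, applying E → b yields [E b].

List
E :: List
c :: List
c :: E :: List
c :: c :: List
c :: c :: E :: List
c :: c :: b :: List
c :: c :: b :: E
c :: c :: b :: b

[List [E c] :: [List [E c] :: [List [E b] :: [List [E b]]]]]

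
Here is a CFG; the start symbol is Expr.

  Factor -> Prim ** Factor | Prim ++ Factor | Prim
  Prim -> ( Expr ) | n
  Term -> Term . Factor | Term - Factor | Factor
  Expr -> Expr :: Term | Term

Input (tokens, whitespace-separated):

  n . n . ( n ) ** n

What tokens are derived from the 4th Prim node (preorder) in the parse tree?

n

[Expr [Term [Term [Term [Factor [Prim n]]] . [Factor [Prim n]]] . [Factor [Prim ( [Expr [Term [Factor [Prim n]]]] )] ** [Factor [Prim n]]]]]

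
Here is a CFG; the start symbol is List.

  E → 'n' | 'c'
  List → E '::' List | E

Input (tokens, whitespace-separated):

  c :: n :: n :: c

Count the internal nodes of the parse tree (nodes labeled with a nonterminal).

8

[List [E c] :: [List [E n] :: [List [E n] :: [List [E c]]]]]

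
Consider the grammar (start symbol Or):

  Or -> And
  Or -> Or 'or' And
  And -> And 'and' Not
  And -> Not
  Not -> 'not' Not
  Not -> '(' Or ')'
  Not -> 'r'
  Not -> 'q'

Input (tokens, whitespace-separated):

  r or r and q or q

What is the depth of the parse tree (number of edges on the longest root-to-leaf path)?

[Or [Or [Or [And [Not r]]] or [And [And [Not r]] and [Not q]]] or [And [Not q]]]

5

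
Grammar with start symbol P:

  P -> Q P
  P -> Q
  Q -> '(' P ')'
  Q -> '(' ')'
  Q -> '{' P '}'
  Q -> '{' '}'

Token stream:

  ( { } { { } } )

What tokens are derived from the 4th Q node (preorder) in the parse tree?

[P [Q ( [P [Q { }] [P [Q { [P [Q { }]] }]]] )]]

{ }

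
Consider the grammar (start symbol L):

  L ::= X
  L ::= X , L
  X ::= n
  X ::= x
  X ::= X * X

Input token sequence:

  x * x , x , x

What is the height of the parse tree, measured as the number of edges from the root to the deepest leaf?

[L [X [X x] * [X x]] , [L [X x] , [L [X x]]]]

4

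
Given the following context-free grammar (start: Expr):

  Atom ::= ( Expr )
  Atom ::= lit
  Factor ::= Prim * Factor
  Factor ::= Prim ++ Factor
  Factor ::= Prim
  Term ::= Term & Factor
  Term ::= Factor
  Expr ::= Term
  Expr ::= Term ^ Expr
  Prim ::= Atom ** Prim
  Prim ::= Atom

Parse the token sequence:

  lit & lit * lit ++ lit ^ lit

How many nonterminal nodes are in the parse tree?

[Expr [Term [Term [Factor [Prim [Atom lit]]]] & [Factor [Prim [Atom lit]] * [Factor [Prim [Atom lit]] ++ [Factor [Prim [Atom lit]]]]]] ^ [Expr [Term [Factor [Prim [Atom lit]]]]]]

20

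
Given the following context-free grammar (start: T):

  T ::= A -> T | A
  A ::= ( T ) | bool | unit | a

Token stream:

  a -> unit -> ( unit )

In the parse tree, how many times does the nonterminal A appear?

4

[T [A a] -> [T [A unit] -> [T [A ( [T [A unit]] )]]]]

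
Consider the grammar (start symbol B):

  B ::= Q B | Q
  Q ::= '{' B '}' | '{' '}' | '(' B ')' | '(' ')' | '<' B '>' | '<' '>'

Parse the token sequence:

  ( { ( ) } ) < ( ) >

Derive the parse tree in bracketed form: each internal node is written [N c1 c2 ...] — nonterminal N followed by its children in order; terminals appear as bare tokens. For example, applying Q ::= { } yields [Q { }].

[B [Q ( [B [Q { [B [Q ( )]] }]] )] [B [Q < [B [Q ( )]] >]]]

B
Q B
( B ) B
( Q ) B
( { B } ) B
( { Q } ) B
( { ( ) } ) B
( { ( ) } ) Q
( { ( ) } ) < B >
( { ( ) } ) < Q >
( { ( ) } ) < ( ) >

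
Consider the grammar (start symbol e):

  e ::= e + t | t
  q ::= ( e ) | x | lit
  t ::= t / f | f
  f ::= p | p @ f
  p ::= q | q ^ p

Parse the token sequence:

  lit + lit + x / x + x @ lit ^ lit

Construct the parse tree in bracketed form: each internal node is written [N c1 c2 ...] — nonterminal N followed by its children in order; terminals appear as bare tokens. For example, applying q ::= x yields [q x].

[e [e [e [e [t [f [p [q lit]]]]] + [t [f [p [q lit]]]]] + [t [t [f [p [q x]]]] / [f [p [q x]]]]] + [t [f [p [q x]] @ [f [p [q lit] ^ [p [q lit]]]]]]]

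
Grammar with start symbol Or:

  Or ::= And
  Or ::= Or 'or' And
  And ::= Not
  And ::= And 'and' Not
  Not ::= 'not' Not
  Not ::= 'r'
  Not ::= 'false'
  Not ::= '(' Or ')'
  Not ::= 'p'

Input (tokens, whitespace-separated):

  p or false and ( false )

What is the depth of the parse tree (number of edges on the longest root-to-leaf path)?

6

[Or [Or [And [Not p]]] or [And [And [Not false]] and [Not ( [Or [And [Not false]]] )]]]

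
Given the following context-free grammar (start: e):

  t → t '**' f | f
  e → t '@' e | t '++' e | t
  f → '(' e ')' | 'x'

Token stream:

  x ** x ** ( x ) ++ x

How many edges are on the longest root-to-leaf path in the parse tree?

6

[e [t [t [t [f x]] ** [f x]] ** [f ( [e [t [f x]]] )]] ++ [e [t [f x]]]]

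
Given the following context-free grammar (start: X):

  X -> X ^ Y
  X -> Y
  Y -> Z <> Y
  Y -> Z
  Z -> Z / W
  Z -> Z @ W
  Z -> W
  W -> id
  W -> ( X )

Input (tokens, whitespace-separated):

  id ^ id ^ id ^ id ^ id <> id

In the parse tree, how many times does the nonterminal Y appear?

6

[X [X [X [X [X [Y [Z [W id]]]] ^ [Y [Z [W id]]]] ^ [Y [Z [W id]]]] ^ [Y [Z [W id]]]] ^ [Y [Z [W id]] <> [Y [Z [W id]]]]]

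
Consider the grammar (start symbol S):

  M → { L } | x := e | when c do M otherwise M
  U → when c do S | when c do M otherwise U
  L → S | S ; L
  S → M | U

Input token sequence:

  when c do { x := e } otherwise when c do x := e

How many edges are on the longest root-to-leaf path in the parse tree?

[S [U when c do [M { [L [S [M x := e]]] }] otherwise [U when c do [S [M x := e]]]]]

6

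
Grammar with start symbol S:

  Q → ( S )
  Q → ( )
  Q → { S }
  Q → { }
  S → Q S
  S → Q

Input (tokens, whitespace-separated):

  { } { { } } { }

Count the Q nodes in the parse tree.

[S [Q { }] [S [Q { [S [Q { }]] }] [S [Q { }]]]]

4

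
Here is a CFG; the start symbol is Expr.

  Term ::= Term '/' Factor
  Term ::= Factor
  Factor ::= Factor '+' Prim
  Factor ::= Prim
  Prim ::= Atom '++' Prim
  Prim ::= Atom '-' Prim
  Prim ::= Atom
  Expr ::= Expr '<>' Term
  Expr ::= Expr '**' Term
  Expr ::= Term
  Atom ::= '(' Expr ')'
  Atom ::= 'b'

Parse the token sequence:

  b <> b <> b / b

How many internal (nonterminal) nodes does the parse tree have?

19

[Expr [Expr [Expr [Term [Factor [Prim [Atom b]]]]] <> [Term [Factor [Prim [Atom b]]]]] <> [Term [Term [Factor [Prim [Atom b]]]] / [Factor [Prim [Atom b]]]]]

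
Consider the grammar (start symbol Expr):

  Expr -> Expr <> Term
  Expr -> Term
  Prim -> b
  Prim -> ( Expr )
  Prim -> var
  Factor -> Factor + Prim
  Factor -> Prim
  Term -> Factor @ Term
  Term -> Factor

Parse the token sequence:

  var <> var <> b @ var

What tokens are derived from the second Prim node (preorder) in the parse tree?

var

[Expr [Expr [Expr [Term [Factor [Prim var]]]] <> [Term [Factor [Prim var]]]] <> [Term [Factor [Prim b]] @ [Term [Factor [Prim var]]]]]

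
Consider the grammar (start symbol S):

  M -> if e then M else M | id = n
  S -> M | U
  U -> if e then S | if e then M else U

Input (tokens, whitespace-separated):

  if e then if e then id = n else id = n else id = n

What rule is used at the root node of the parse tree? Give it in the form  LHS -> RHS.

S -> M

[S [M if e then [M if e then [M id = n] else [M id = n]] else [M id = n]]]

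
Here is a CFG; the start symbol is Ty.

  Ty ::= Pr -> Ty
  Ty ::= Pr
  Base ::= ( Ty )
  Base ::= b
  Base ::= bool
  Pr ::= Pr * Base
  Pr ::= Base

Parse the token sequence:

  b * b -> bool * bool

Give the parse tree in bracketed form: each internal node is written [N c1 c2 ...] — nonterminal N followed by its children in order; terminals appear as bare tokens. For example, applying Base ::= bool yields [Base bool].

Ty
Pr -> Ty
Pr * Base -> Ty
Base * Base -> Ty
b * Base -> Ty
b * b -> Ty
b * b -> Pr
b * b -> Pr * Base
b * b -> Base * Base
b * b -> bool * Base
b * b -> bool * bool

[Ty [Pr [Pr [Base b]] * [Base b]] -> [Ty [Pr [Pr [Base bool]] * [Base bool]]]]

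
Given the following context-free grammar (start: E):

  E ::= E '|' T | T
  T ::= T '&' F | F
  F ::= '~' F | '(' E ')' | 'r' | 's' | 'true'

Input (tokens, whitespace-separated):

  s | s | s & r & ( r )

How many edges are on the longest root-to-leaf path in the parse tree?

6

[E [E [E [T [F s]]] | [T [F s]]] | [T [T [T [F s]] & [F r]] & [F ( [E [T [F r]]] )]]]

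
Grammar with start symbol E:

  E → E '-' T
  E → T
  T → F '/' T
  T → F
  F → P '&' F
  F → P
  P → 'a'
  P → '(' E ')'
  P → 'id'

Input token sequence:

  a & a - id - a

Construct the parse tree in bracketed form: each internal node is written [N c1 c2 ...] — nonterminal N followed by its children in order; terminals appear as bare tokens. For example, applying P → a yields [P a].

E
E - T
E - T - T
T - T - T
F - T - T
P & F - T - T
a & F - T - T
a & P - T - T
a & a - T - T
a & a - F - T
a & a - P - T
a & a - id - T
a & a - id - F
a & a - id - P
a & a - id - a

[E [E [E [T [F [P a] & [F [P a]]]]] - [T [F [P id]]]] - [T [F [P a]]]]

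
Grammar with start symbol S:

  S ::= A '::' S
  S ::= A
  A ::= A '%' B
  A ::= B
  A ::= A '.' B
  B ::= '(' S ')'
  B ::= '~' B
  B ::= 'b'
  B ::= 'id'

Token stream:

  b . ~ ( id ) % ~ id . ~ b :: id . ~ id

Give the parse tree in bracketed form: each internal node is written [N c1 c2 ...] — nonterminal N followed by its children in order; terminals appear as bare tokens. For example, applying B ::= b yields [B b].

[S [A [A [A [A [B b]] . [B ~ [B ( [S [A [B id]]] )]]] % [B ~ [B id]]] . [B ~ [B b]]] :: [S [A [A [B id]] . [B ~ [B id]]]]]

S
A :: S
A . B :: S
A % B . B :: S
A . B % B . B :: S
B . B % B . B :: S
b . B % B . B :: S
b . ~ B % B . B :: S
b . ~ ( S ) % B . B :: S
b . ~ ( A ) % B . B :: S
b . ~ ( B ) % B . B :: S
b . ~ ( id ) % B . B :: S
b . ~ ( id ) % ~ B . B :: S
b . ~ ( id ) % ~ id . B :: S
b . ~ ( id ) % ~ id . ~ B :: S
b . ~ ( id ) % ~ id . ~ b :: S
b . ~ ( id ) % ~ id . ~ b :: A
b . ~ ( id ) % ~ id . ~ b :: A . B
b . ~ ( id ) % ~ id . ~ b :: B . B
b . ~ ( id ) % ~ id . ~ b :: id . B
b . ~ ( id ) % ~ id . ~ b :: id . ~ B
b . ~ ( id ) % ~ id . ~ b :: id . ~ id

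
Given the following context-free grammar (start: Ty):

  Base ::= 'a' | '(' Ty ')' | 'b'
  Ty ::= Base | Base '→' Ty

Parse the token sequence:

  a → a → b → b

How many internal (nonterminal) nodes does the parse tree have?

[Ty [Base a] → [Ty [Base a] → [Ty [Base b] → [Ty [Base b]]]]]

8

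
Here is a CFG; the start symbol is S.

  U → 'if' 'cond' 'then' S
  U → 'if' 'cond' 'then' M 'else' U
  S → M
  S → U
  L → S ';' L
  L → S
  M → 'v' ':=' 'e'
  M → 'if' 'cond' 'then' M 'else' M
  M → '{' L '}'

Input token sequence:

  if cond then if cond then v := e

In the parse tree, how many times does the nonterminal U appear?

2

[S [U if cond then [S [U if cond then [S [M v := e]]]]]]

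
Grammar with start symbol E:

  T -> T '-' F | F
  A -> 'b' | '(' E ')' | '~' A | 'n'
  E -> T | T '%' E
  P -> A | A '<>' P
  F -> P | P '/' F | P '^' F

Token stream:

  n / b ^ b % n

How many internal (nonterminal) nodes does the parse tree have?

[E [T [F [P [A n]] / [F [P [A b]] ^ [F [P [A b]]]]]] % [E [T [F [P [A n]]]]]]

16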